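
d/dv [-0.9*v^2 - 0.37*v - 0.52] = -1.8*v - 0.37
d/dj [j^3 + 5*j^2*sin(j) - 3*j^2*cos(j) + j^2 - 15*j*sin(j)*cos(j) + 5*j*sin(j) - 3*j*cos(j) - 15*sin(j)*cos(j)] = 3*j^2*sin(j) + 5*j^2*cos(j) + 3*j^2 + 13*j*sin(j) - j*cos(j) - 15*j*cos(2*j) + 2*j + 5*sin(j) - 15*sin(2*j)/2 - 3*cos(j) - 15*cos(2*j)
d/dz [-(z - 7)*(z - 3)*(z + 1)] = -3*z^2 + 18*z - 11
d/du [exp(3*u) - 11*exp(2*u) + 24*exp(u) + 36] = (3*exp(2*u) - 22*exp(u) + 24)*exp(u)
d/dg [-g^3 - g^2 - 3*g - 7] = -3*g^2 - 2*g - 3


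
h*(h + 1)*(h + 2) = h^3 + 3*h^2 + 2*h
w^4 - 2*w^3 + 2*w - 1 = (w - 1)^3*(w + 1)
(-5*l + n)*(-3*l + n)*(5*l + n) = 75*l^3 - 25*l^2*n - 3*l*n^2 + n^3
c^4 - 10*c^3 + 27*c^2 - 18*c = c*(c - 6)*(c - 3)*(c - 1)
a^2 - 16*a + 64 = (a - 8)^2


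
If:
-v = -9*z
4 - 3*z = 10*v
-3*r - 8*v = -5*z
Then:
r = -268/279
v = 12/31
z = 4/93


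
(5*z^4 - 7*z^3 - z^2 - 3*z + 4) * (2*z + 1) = 10*z^5 - 9*z^4 - 9*z^3 - 7*z^2 + 5*z + 4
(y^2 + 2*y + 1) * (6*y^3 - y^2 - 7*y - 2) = 6*y^5 + 11*y^4 - 3*y^3 - 17*y^2 - 11*y - 2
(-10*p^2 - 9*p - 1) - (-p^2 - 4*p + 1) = -9*p^2 - 5*p - 2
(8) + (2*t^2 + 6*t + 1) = 2*t^2 + 6*t + 9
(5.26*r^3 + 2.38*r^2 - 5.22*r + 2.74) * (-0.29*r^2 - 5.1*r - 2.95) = -1.5254*r^5 - 27.5162*r^4 - 26.1412*r^3 + 18.8064*r^2 + 1.425*r - 8.083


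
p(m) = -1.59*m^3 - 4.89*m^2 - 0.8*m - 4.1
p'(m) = -4.77*m^2 - 9.78*m - 0.8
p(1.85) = -32.38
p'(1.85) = -35.22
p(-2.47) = -8.00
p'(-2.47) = -5.74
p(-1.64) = -8.93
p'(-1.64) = 2.41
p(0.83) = -9.04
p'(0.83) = -12.20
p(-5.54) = 120.60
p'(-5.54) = -93.02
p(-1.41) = -8.24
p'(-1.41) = 3.51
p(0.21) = -4.50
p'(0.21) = -3.06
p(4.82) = -299.61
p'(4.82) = -158.76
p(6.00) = -528.38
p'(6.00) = -231.20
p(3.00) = -93.44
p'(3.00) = -73.07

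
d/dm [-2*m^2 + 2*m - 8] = 2 - 4*m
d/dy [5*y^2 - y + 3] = 10*y - 1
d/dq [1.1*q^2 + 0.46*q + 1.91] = 2.2*q + 0.46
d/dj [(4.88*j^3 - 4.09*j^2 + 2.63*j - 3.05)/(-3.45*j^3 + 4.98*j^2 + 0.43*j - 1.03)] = (10.1919*j^4 + 22.3438*j^3 - 61.5028*j^2 + 38.8034*j - 1.3974)/(11.9025*j^6 - 34.362*j^5 + 21.8334*j^4 + 11.3898*j^3 - 10.0739*j^2 - 0.8858*j + 1.0609)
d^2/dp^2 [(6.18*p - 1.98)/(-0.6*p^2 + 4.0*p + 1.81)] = ((1.2*p - 4.0)*(2.4*p - 8.0)*(6.18*p - 1.98) + (22.248*p - 51.816)*(-0.6*p^2 + 4.0*p + 1.81))/(-0.6*p^2 + 4.0*p + 1.81)^3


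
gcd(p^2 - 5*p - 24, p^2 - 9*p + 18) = 1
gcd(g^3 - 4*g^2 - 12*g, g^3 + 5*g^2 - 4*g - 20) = g + 2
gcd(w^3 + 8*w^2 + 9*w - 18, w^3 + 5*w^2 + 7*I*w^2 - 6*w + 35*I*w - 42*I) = w^2 + 5*w - 6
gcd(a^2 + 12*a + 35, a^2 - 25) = a + 5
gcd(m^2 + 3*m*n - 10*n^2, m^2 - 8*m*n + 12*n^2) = m - 2*n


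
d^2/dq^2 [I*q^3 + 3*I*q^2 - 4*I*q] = 6*I*(q + 1)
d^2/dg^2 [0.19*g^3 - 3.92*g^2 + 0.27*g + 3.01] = 1.14*g - 7.84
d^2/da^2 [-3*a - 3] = 0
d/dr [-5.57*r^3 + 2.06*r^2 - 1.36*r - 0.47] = -16.71*r^2 + 4.12*r - 1.36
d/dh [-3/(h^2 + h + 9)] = 3*(2*h + 1)/(h^2 + h + 9)^2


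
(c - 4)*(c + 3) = c^2 - c - 12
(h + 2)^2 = h^2 + 4*h + 4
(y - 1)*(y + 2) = y^2 + y - 2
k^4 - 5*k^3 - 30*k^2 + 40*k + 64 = (k - 8)*(k - 2)*(k + 1)*(k + 4)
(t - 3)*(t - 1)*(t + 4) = t^3 - 13*t + 12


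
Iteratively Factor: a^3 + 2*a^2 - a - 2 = (a + 1)*(a^2 + a - 2) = (a - 1)*(a + 1)*(a + 2)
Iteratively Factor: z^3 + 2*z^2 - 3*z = (z)*(z^2 + 2*z - 3) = z*(z - 1)*(z + 3)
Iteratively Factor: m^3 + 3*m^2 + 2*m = (m)*(m^2 + 3*m + 2) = m*(m + 2)*(m + 1)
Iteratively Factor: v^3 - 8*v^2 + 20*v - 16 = (v - 2)*(v^2 - 6*v + 8) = (v - 4)*(v - 2)*(v - 2)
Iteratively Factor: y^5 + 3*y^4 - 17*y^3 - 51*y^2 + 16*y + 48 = (y + 3)*(y^4 - 17*y^2 + 16) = (y - 4)*(y + 3)*(y^3 + 4*y^2 - y - 4) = (y - 4)*(y + 1)*(y + 3)*(y^2 + 3*y - 4) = (y - 4)*(y + 1)*(y + 3)*(y + 4)*(y - 1)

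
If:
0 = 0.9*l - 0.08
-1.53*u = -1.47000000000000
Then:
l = 0.09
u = 0.96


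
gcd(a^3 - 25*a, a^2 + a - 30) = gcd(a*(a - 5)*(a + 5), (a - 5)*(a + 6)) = a - 5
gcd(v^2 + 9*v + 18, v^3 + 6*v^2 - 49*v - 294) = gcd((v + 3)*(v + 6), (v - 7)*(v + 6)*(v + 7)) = v + 6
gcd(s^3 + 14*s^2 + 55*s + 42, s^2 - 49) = s + 7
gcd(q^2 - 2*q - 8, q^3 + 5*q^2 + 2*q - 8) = q + 2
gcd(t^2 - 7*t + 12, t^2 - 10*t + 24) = t - 4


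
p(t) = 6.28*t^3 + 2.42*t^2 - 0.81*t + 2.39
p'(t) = 18.84*t^2 + 4.84*t - 0.81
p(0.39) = 2.81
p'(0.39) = 3.94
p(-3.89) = -327.50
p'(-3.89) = 265.45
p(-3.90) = -330.17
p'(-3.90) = 266.87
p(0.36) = 2.71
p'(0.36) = 3.37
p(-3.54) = -243.01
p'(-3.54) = 218.15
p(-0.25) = 2.65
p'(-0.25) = -0.84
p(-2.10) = -43.40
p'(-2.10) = 72.11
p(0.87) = 7.65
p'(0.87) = 17.66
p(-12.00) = -10491.25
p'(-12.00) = 2654.07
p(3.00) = 191.30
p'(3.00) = 183.27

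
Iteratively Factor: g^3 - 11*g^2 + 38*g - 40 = (g - 5)*(g^2 - 6*g + 8) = (g - 5)*(g - 4)*(g - 2)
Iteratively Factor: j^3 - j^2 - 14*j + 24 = (j - 3)*(j^2 + 2*j - 8) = (j - 3)*(j - 2)*(j + 4)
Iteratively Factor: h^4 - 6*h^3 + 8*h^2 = (h)*(h^3 - 6*h^2 + 8*h) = h^2*(h^2 - 6*h + 8) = h^2*(h - 4)*(h - 2)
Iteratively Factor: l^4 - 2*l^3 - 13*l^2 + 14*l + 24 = (l - 2)*(l^3 - 13*l - 12) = (l - 2)*(l + 3)*(l^2 - 3*l - 4) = (l - 2)*(l + 1)*(l + 3)*(l - 4)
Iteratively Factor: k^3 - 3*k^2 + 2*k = (k - 1)*(k^2 - 2*k) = k*(k - 1)*(k - 2)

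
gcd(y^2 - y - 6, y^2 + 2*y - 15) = y - 3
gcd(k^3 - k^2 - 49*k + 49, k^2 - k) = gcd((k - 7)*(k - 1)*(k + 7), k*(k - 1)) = k - 1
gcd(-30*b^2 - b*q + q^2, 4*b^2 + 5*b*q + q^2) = 1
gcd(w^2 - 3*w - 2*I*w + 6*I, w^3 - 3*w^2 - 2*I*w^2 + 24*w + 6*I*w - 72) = w - 3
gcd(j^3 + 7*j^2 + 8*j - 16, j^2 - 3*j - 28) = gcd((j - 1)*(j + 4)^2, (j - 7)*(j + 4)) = j + 4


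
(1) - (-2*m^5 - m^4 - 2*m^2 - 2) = 2*m^5 + m^4 + 2*m^2 + 3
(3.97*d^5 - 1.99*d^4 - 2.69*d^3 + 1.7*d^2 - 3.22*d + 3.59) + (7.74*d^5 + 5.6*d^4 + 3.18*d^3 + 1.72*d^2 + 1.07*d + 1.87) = 11.71*d^5 + 3.61*d^4 + 0.49*d^3 + 3.42*d^2 - 2.15*d + 5.46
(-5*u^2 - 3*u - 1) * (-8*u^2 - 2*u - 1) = 40*u^4 + 34*u^3 + 19*u^2 + 5*u + 1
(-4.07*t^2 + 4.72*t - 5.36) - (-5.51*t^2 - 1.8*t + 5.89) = 1.44*t^2 + 6.52*t - 11.25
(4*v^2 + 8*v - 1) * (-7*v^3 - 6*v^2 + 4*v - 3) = -28*v^5 - 80*v^4 - 25*v^3 + 26*v^2 - 28*v + 3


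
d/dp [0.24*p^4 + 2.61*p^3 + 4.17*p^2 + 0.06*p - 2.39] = 0.96*p^3 + 7.83*p^2 + 8.34*p + 0.06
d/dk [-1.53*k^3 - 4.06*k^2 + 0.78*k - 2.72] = -4.59*k^2 - 8.12*k + 0.78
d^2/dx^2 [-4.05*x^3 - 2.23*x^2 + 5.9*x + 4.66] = -24.3*x - 4.46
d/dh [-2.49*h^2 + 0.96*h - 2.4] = 0.96 - 4.98*h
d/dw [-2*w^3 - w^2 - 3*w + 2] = -6*w^2 - 2*w - 3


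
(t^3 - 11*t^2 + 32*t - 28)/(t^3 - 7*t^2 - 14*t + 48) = (t^2 - 9*t + 14)/(t^2 - 5*t - 24)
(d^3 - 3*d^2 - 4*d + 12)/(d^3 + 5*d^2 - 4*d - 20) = (d - 3)/(d + 5)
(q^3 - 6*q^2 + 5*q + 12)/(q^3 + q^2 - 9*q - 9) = (q - 4)/(q + 3)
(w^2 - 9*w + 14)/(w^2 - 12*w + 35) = (w - 2)/(w - 5)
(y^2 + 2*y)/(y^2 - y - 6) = y/(y - 3)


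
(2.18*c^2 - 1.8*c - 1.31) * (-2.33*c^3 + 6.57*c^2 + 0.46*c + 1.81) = -5.0794*c^5 + 18.5166*c^4 - 7.7709*c^3 - 5.4889*c^2 - 3.8606*c - 2.3711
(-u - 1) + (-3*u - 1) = -4*u - 2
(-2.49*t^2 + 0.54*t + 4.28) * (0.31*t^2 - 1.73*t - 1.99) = -0.7719*t^4 + 4.4751*t^3 + 5.3477*t^2 - 8.479*t - 8.5172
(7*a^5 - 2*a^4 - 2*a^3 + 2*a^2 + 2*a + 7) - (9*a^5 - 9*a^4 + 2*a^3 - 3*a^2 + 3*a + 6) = -2*a^5 + 7*a^4 - 4*a^3 + 5*a^2 - a + 1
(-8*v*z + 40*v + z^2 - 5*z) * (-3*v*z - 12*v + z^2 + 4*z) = 24*v^2*z^2 - 24*v^2*z - 480*v^2 - 11*v*z^3 + 11*v*z^2 + 220*v*z + z^4 - z^3 - 20*z^2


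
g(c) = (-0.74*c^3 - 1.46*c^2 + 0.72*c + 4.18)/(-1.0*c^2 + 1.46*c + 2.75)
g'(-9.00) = 0.70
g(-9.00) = -4.58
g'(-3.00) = 0.40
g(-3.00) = -0.83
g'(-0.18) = -0.73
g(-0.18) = 1.63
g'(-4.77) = 0.61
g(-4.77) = -1.77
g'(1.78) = -6.75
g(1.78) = -1.53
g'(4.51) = -0.39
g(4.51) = 8.19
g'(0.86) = -0.97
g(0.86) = 0.99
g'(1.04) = -1.33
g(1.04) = 0.79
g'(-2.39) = 0.14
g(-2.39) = -0.65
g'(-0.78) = -7.61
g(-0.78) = 3.07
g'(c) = (2.0*c - 1.46)*(-0.74*c^3 - 1.46*c^2 + 0.72*c + 4.18)/(-1.0*c^2 + 1.46*c + 2.75)^2 + (-2.22*c^2 - 2.92*c + 0.72)/(-1.0*c^2 + 1.46*c + 2.75)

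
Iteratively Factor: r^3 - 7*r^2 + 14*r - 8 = (r - 1)*(r^2 - 6*r + 8) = (r - 4)*(r - 1)*(r - 2)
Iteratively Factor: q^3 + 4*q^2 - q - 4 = (q + 4)*(q^2 - 1) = (q + 1)*(q + 4)*(q - 1)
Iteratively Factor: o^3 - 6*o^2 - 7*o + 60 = (o + 3)*(o^2 - 9*o + 20) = (o - 5)*(o + 3)*(o - 4)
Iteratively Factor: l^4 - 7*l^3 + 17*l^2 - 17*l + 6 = (l - 3)*(l^3 - 4*l^2 + 5*l - 2) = (l - 3)*(l - 1)*(l^2 - 3*l + 2) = (l - 3)*(l - 2)*(l - 1)*(l - 1)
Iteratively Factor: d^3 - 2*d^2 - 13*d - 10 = (d + 1)*(d^2 - 3*d - 10) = (d - 5)*(d + 1)*(d + 2)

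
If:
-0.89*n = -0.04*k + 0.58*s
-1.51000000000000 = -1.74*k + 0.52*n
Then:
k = 0.879630841733211 - 0.19740803770127*s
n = 0.0395339704149758 - 0.660557664615787*s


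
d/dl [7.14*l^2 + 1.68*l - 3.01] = 14.28*l + 1.68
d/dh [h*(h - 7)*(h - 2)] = 3*h^2 - 18*h + 14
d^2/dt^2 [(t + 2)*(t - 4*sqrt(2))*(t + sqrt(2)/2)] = 6*t - 7*sqrt(2) + 4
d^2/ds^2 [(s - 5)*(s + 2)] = 2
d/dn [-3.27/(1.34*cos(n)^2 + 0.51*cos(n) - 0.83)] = -(8.7636*cos(n) + 1.6677)*sin(n)/(1.34*cos(n)^2 + 0.51*cos(n) - 0.83)^2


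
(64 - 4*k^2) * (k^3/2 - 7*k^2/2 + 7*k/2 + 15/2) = -2*k^5 + 14*k^4 + 18*k^3 - 254*k^2 + 224*k + 480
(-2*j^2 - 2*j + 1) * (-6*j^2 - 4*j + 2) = 12*j^4 + 20*j^3 - 2*j^2 - 8*j + 2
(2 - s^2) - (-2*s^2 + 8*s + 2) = s^2 - 8*s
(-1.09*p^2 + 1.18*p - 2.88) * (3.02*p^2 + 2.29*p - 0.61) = -3.2918*p^4 + 1.0675*p^3 - 5.3305*p^2 - 7.315*p + 1.7568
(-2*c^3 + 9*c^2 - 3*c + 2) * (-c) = 2*c^4 - 9*c^3 + 3*c^2 - 2*c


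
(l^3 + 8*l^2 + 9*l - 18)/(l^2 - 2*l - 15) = (l^2 + 5*l - 6)/(l - 5)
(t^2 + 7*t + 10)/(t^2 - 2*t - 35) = (t + 2)/(t - 7)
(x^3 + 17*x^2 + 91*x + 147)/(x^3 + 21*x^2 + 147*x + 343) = (x + 3)/(x + 7)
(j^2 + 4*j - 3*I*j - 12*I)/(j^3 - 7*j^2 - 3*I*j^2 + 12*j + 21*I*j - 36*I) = (j + 4)/(j^2 - 7*j + 12)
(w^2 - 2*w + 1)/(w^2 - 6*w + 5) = (w - 1)/(w - 5)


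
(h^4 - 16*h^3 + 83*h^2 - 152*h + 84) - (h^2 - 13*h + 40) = h^4 - 16*h^3 + 82*h^2 - 139*h + 44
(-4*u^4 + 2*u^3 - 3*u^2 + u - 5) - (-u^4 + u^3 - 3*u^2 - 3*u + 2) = -3*u^4 + u^3 + 4*u - 7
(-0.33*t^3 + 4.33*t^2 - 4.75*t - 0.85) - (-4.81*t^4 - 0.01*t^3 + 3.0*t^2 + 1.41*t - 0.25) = 4.81*t^4 - 0.32*t^3 + 1.33*t^2 - 6.16*t - 0.6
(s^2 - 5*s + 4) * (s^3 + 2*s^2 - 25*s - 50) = s^5 - 3*s^4 - 31*s^3 + 83*s^2 + 150*s - 200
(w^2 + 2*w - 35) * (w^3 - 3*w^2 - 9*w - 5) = w^5 - w^4 - 50*w^3 + 82*w^2 + 305*w + 175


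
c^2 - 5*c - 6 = (c - 6)*(c + 1)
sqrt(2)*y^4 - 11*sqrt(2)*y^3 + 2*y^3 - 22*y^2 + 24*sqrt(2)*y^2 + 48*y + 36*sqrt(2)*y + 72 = (y - 6)^2*(y + sqrt(2))*(sqrt(2)*y + sqrt(2))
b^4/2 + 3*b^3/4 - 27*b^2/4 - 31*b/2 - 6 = (b/2 + 1)*(b - 4)*(b + 1/2)*(b + 3)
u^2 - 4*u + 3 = (u - 3)*(u - 1)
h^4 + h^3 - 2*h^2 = h^2*(h - 1)*(h + 2)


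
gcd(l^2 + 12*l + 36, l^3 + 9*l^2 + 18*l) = l + 6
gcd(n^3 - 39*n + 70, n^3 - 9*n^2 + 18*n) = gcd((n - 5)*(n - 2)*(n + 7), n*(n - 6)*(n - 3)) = 1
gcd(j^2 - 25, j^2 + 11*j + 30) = j + 5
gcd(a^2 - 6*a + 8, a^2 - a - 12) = a - 4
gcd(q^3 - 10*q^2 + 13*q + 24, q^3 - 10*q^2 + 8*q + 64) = q - 8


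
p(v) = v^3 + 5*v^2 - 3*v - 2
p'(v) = 3*v^2 + 10*v - 3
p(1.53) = 8.70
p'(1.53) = 19.32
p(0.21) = -2.40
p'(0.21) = -0.77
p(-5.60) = -4.02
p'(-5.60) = 35.08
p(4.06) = 135.16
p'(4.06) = 87.05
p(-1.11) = 6.12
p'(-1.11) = -10.40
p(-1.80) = 13.77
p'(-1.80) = -11.28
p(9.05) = 1121.58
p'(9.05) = 333.21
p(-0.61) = 1.46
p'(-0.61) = -7.98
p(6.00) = 376.00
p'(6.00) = 165.00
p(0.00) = -2.00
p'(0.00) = -3.00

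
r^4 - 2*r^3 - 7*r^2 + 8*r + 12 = (r - 3)*(r - 2)*(r + 1)*(r + 2)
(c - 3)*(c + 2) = c^2 - c - 6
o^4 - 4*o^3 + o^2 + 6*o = o*(o - 3)*(o - 2)*(o + 1)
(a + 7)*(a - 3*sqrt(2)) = a^2 - 3*sqrt(2)*a + 7*a - 21*sqrt(2)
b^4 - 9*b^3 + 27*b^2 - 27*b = b*(b - 3)^3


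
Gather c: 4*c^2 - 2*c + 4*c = 4*c^2 + 2*c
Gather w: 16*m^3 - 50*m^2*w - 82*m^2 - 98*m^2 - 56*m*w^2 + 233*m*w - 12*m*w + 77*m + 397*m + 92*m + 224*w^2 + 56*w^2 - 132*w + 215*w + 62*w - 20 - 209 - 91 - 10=16*m^3 - 180*m^2 + 566*m + w^2*(280 - 56*m) + w*(-50*m^2 + 221*m + 145) - 330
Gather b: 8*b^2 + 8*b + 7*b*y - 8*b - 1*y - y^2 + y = 8*b^2 + 7*b*y - y^2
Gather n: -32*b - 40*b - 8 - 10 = -72*b - 18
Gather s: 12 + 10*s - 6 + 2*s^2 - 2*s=2*s^2 + 8*s + 6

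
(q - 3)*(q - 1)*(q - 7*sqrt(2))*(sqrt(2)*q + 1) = sqrt(2)*q^4 - 13*q^3 - 4*sqrt(2)*q^3 - 4*sqrt(2)*q^2 + 52*q^2 - 39*q + 28*sqrt(2)*q - 21*sqrt(2)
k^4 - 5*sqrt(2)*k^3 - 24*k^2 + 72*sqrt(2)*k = k*(k - 6*sqrt(2))*(k - 2*sqrt(2))*(k + 3*sqrt(2))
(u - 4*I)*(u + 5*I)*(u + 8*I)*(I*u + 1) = I*u^4 - 8*u^3 + 21*I*u^2 - 148*u + 160*I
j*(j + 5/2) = j^2 + 5*j/2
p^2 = p^2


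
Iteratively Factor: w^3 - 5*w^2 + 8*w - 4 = (w - 2)*(w^2 - 3*w + 2) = (w - 2)^2*(w - 1)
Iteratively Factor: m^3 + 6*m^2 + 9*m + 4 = (m + 4)*(m^2 + 2*m + 1) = (m + 1)*(m + 4)*(m + 1)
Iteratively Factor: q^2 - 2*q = (q)*(q - 2)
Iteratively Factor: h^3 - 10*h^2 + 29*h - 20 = (h - 5)*(h^2 - 5*h + 4) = (h - 5)*(h - 4)*(h - 1)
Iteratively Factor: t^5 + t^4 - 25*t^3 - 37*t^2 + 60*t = (t + 3)*(t^4 - 2*t^3 - 19*t^2 + 20*t) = t*(t + 3)*(t^3 - 2*t^2 - 19*t + 20) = t*(t - 5)*(t + 3)*(t^2 + 3*t - 4) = t*(t - 5)*(t - 1)*(t + 3)*(t + 4)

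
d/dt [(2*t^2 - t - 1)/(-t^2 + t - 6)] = (t^2 - 26*t + 7)/(t^4 - 2*t^3 + 13*t^2 - 12*t + 36)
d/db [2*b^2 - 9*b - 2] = 4*b - 9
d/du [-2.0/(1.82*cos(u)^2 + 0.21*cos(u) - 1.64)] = -(7.28*cos(u) + 0.42)*sin(u)/(1.82*cos(u)^2 + 0.21*cos(u) - 1.64)^2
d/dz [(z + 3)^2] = 2*z + 6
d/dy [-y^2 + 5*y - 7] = 5 - 2*y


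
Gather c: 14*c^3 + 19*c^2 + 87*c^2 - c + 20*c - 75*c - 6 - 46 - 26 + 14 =14*c^3 + 106*c^2 - 56*c - 64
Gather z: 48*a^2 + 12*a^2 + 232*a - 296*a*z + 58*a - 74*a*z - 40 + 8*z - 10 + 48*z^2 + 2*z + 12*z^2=60*a^2 + 290*a + 60*z^2 + z*(10 - 370*a) - 50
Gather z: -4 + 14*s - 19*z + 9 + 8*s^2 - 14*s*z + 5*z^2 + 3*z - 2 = 8*s^2 + 14*s + 5*z^2 + z*(-14*s - 16) + 3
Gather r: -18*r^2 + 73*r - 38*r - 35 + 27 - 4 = -18*r^2 + 35*r - 12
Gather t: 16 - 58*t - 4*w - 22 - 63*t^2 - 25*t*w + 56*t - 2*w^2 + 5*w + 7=-63*t^2 + t*(-25*w - 2) - 2*w^2 + w + 1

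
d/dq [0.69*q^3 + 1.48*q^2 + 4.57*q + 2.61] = 2.07*q^2 + 2.96*q + 4.57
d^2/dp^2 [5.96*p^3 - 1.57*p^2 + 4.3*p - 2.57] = 35.76*p - 3.14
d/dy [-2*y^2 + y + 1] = 1 - 4*y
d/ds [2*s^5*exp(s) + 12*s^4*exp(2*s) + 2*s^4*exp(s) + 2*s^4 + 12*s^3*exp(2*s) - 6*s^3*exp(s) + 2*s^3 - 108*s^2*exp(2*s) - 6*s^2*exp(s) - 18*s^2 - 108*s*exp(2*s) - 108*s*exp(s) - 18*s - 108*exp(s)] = 2*s^5*exp(s) + 24*s^4*exp(2*s) + 12*s^4*exp(s) + 72*s^3*exp(2*s) + 2*s^3*exp(s) + 8*s^3 - 180*s^2*exp(2*s) - 24*s^2*exp(s) + 6*s^2 - 432*s*exp(2*s) - 120*s*exp(s) - 36*s - 108*exp(2*s) - 216*exp(s) - 18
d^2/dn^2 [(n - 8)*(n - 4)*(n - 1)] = 6*n - 26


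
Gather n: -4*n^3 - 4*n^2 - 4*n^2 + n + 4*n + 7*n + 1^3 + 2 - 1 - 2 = -4*n^3 - 8*n^2 + 12*n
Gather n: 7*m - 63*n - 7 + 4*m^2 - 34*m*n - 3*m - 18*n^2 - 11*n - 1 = 4*m^2 + 4*m - 18*n^2 + n*(-34*m - 74) - 8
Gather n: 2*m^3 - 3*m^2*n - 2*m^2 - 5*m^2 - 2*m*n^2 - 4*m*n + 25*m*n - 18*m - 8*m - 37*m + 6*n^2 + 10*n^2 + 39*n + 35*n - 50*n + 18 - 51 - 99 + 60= 2*m^3 - 7*m^2 - 63*m + n^2*(16 - 2*m) + n*(-3*m^2 + 21*m + 24) - 72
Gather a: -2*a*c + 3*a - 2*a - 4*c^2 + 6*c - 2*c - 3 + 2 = a*(1 - 2*c) - 4*c^2 + 4*c - 1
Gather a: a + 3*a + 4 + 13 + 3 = 4*a + 20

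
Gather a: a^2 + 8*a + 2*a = a^2 + 10*a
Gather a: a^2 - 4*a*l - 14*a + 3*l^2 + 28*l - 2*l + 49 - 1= a^2 + a*(-4*l - 14) + 3*l^2 + 26*l + 48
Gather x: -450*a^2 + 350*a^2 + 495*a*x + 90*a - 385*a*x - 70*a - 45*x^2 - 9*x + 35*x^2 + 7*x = -100*a^2 + 20*a - 10*x^2 + x*(110*a - 2)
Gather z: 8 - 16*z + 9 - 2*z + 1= 18 - 18*z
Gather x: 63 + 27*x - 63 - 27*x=0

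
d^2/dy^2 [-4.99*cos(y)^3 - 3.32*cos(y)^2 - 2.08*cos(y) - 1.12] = 5.8225*cos(y) + 6.64*cos(2*y) + 11.2275*cos(3*y)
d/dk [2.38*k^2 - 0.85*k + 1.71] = 4.76*k - 0.85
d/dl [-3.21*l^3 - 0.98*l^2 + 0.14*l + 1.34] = -9.63*l^2 - 1.96*l + 0.14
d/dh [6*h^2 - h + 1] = 12*h - 1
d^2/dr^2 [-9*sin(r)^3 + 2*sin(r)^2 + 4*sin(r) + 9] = 81*sin(r)^3 - 8*sin(r)^2 - 58*sin(r) + 4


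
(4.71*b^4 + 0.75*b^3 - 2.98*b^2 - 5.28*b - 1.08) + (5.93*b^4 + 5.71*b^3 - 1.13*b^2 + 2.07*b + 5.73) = 10.64*b^4 + 6.46*b^3 - 4.11*b^2 - 3.21*b + 4.65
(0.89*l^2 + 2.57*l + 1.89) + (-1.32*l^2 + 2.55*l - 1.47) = -0.43*l^2 + 5.12*l + 0.42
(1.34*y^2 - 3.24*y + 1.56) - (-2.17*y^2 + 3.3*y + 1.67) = 3.51*y^2 - 6.54*y - 0.11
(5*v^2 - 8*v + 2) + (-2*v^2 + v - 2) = 3*v^2 - 7*v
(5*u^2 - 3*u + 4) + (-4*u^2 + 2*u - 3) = u^2 - u + 1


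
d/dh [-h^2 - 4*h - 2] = -2*h - 4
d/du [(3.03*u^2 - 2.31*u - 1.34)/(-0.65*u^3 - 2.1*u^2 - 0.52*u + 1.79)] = (1.9695*u^4 - 3.003*u^3 - 9.0396*u^2 + 5.2194*u - 4.8317)/(0.4225*u^6 + 2.73*u^5 + 5.086*u^4 - 0.143*u^3 - 7.2476*u^2 - 1.8616*u + 3.2041)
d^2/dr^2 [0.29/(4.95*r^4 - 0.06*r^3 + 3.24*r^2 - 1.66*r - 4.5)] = ((-17.226*r^2 + 0.1044*r - 1.8792)*(-4.95*r^4 + 0.06*r^3 - 3.24*r^2 + 1.66*r + 4.5) - 0.29*(19.8*r^3 - 0.18*r^2 + 6.48*r - 1.66)*(39.6*r^3 - 0.36*r^2 + 12.96*r - 3.32))/(-4.95*r^4 + 0.06*r^3 - 3.24*r^2 + 1.66*r + 4.5)^3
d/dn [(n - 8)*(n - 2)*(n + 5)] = 3*n^2 - 10*n - 34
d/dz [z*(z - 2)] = 2*z - 2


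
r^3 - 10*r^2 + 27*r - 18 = (r - 6)*(r - 3)*(r - 1)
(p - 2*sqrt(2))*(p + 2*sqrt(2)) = p^2 - 8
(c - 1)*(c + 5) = c^2 + 4*c - 5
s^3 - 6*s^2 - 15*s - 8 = (s - 8)*(s + 1)^2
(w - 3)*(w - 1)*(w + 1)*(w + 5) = w^4 + 2*w^3 - 16*w^2 - 2*w + 15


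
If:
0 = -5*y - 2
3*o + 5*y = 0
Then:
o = 2/3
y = -2/5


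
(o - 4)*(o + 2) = o^2 - 2*o - 8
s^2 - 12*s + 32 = (s - 8)*(s - 4)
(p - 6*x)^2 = p^2 - 12*p*x + 36*x^2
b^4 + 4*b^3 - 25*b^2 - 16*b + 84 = (b - 3)*(b - 2)*(b + 2)*(b + 7)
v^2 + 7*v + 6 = (v + 1)*(v + 6)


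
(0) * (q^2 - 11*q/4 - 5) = 0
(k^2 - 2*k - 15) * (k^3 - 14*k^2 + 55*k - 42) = k^5 - 16*k^4 + 68*k^3 + 58*k^2 - 741*k + 630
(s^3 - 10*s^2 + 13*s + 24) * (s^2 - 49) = s^5 - 10*s^4 - 36*s^3 + 514*s^2 - 637*s - 1176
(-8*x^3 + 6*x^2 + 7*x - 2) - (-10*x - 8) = -8*x^3 + 6*x^2 + 17*x + 6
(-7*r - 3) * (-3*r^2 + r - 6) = 21*r^3 + 2*r^2 + 39*r + 18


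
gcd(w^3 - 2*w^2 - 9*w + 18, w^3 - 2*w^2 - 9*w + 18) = w^3 - 2*w^2 - 9*w + 18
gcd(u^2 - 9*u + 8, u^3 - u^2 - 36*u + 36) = u - 1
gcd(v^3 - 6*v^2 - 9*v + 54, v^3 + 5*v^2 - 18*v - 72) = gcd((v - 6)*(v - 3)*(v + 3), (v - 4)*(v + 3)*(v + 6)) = v + 3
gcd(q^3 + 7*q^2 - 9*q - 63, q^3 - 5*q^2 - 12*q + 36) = q + 3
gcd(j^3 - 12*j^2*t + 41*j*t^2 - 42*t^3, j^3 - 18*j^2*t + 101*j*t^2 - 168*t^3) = j^2 - 10*j*t + 21*t^2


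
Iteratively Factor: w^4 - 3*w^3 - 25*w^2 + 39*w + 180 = (w + 3)*(w^3 - 6*w^2 - 7*w + 60) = (w - 4)*(w + 3)*(w^2 - 2*w - 15) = (w - 5)*(w - 4)*(w + 3)*(w + 3)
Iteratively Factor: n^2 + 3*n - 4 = (n + 4)*(n - 1)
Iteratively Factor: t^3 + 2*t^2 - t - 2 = (t + 1)*(t^2 + t - 2) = (t + 1)*(t + 2)*(t - 1)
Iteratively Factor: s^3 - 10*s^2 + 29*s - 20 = (s - 4)*(s^2 - 6*s + 5) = (s - 4)*(s - 1)*(s - 5)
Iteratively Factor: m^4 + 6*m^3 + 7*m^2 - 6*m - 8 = (m + 4)*(m^3 + 2*m^2 - m - 2) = (m + 1)*(m + 4)*(m^2 + m - 2) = (m + 1)*(m + 2)*(m + 4)*(m - 1)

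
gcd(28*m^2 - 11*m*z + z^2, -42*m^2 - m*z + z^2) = -7*m + z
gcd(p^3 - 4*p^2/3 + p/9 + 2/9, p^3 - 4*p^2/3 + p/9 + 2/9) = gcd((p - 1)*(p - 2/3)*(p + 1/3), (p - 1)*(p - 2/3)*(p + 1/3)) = p^3 - 4*p^2/3 + p/9 + 2/9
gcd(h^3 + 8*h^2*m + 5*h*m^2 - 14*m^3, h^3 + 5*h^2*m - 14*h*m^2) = h + 7*m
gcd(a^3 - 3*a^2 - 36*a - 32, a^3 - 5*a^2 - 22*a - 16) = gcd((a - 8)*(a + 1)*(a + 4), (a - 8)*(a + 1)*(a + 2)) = a^2 - 7*a - 8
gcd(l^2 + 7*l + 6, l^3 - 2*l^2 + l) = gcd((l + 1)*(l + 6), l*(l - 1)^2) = 1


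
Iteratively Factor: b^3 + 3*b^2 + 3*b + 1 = (b + 1)*(b^2 + 2*b + 1) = (b + 1)^2*(b + 1)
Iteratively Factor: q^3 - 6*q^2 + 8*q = (q - 4)*(q^2 - 2*q) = q*(q - 4)*(q - 2)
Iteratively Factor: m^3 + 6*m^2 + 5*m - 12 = (m + 4)*(m^2 + 2*m - 3) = (m - 1)*(m + 4)*(m + 3)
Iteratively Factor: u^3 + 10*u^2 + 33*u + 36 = (u + 4)*(u^2 + 6*u + 9) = (u + 3)*(u + 4)*(u + 3)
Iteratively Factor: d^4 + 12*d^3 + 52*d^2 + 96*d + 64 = (d + 4)*(d^3 + 8*d^2 + 20*d + 16) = (d + 4)^2*(d^2 + 4*d + 4) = (d + 2)*(d + 4)^2*(d + 2)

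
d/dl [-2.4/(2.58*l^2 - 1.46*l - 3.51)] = (12.384*l - 3.504)/(-2.58*l^2 + 1.46*l + 3.51)^2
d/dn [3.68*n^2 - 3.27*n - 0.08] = 7.36*n - 3.27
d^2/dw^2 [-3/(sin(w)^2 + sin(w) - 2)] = 3*(4*sin(w)^3 + 7*sin(w)^2 + 10*sin(w) + 6)/((sin(w) - 1)^2*(sin(w) + 2)^3)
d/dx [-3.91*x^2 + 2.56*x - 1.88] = 2.56 - 7.82*x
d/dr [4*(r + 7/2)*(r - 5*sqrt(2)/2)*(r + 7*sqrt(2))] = 12*r^2 + 28*r + 36*sqrt(2)*r - 140 + 63*sqrt(2)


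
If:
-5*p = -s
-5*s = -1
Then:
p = 1/25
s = 1/5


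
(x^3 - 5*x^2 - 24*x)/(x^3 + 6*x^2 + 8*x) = (x^2 - 5*x - 24)/(x^2 + 6*x + 8)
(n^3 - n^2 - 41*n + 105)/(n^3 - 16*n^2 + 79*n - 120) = (n + 7)/(n - 8)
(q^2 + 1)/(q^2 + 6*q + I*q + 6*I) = (q - I)/(q + 6)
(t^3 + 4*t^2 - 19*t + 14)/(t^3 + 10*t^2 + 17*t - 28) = (t - 2)/(t + 4)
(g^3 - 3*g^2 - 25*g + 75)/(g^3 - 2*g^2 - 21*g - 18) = (-g^3 + 3*g^2 + 25*g - 75)/(-g^3 + 2*g^2 + 21*g + 18)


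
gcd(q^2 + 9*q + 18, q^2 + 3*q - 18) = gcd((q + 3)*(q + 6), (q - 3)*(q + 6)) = q + 6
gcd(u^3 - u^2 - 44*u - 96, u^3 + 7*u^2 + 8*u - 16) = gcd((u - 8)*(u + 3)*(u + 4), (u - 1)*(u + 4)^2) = u + 4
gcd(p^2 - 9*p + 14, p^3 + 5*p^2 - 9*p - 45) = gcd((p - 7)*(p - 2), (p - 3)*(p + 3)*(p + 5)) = 1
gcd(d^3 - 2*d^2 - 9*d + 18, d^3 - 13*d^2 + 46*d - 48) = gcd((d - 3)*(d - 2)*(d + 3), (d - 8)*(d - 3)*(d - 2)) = d^2 - 5*d + 6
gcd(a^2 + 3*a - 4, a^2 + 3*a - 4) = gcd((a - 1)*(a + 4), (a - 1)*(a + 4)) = a^2 + 3*a - 4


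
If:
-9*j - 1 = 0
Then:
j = -1/9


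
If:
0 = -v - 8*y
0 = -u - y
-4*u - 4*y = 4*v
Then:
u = 0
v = 0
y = 0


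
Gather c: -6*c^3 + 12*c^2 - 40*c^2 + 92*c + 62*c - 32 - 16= -6*c^3 - 28*c^2 + 154*c - 48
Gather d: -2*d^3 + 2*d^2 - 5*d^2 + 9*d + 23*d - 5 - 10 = -2*d^3 - 3*d^2 + 32*d - 15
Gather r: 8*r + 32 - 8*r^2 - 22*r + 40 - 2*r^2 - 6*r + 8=-10*r^2 - 20*r + 80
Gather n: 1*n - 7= n - 7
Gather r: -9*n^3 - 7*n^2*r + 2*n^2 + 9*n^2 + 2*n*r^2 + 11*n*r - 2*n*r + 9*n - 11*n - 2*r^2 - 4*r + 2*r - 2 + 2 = -9*n^3 + 11*n^2 - 2*n + r^2*(2*n - 2) + r*(-7*n^2 + 9*n - 2)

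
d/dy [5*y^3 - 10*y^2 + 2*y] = 15*y^2 - 20*y + 2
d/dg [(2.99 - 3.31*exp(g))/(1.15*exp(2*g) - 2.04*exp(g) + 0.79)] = (3.8065*exp(2*g) - 6.877*exp(g) + 3.4847)*exp(g)/(1.3225*exp(4*g) - 4.692*exp(3*g) + 5.9786*exp(2*g) - 3.2232*exp(g) + 0.6241)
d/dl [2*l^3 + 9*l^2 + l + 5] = 6*l^2 + 18*l + 1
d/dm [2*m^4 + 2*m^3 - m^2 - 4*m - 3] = 8*m^3 + 6*m^2 - 2*m - 4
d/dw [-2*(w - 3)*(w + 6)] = -4*w - 6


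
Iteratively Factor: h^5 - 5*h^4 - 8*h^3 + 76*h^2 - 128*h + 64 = (h - 4)*(h^4 - h^3 - 12*h^2 + 28*h - 16) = (h - 4)*(h + 4)*(h^3 - 5*h^2 + 8*h - 4) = (h - 4)*(h - 2)*(h + 4)*(h^2 - 3*h + 2) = (h - 4)*(h - 2)^2*(h + 4)*(h - 1)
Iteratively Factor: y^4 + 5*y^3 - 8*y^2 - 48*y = (y + 4)*(y^3 + y^2 - 12*y) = y*(y + 4)*(y^2 + y - 12) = y*(y - 3)*(y + 4)*(y + 4)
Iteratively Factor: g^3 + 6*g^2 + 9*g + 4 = (g + 4)*(g^2 + 2*g + 1) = (g + 1)*(g + 4)*(g + 1)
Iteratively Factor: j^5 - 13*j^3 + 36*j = (j)*(j^4 - 13*j^2 + 36) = j*(j + 2)*(j^3 - 2*j^2 - 9*j + 18) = j*(j - 2)*(j + 2)*(j^2 - 9) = j*(j - 2)*(j + 2)*(j + 3)*(j - 3)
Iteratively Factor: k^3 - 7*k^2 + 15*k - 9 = (k - 3)*(k^2 - 4*k + 3) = (k - 3)*(k - 1)*(k - 3)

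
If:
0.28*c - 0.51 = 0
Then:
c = 1.82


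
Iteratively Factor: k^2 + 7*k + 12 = (k + 4)*(k + 3)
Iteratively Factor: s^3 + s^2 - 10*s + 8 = (s - 1)*(s^2 + 2*s - 8) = (s - 1)*(s + 4)*(s - 2)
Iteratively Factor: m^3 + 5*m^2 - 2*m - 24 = (m + 4)*(m^2 + m - 6) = (m - 2)*(m + 4)*(m + 3)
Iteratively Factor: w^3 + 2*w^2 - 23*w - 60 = (w - 5)*(w^2 + 7*w + 12) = (w - 5)*(w + 4)*(w + 3)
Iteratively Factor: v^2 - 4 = (v - 2)*(v + 2)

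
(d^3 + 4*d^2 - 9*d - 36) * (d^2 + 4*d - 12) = d^5 + 8*d^4 - 5*d^3 - 120*d^2 - 36*d + 432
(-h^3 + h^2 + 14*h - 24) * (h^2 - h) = -h^5 + 2*h^4 + 13*h^3 - 38*h^2 + 24*h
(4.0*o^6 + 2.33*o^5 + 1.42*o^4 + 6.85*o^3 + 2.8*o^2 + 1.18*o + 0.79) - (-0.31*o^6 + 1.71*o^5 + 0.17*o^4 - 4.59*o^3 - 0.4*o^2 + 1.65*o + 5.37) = 4.31*o^6 + 0.62*o^5 + 1.25*o^4 + 11.44*o^3 + 3.2*o^2 - 0.47*o - 4.58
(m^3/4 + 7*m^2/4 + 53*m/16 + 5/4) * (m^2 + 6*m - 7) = m^5/4 + 13*m^4/4 + 193*m^3/16 + 71*m^2/8 - 251*m/16 - 35/4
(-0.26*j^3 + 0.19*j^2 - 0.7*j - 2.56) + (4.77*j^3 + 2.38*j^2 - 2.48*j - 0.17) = 4.51*j^3 + 2.57*j^2 - 3.18*j - 2.73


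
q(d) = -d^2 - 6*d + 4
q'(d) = -2*d - 6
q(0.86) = -1.90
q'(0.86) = -7.72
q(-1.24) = 9.90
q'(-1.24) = -3.52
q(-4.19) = 11.58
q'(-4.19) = 2.38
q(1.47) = -6.98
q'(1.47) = -8.94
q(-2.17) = 12.31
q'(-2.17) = -1.66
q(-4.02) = 11.96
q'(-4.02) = 2.04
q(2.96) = -22.52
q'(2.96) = -11.92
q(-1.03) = 9.12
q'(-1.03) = -3.94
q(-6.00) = 4.00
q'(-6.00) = 6.00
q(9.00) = -131.00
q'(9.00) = -24.00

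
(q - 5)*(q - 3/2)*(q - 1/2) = q^3 - 7*q^2 + 43*q/4 - 15/4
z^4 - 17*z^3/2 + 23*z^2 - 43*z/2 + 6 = (z - 4)*(z - 3)*(z - 1)*(z - 1/2)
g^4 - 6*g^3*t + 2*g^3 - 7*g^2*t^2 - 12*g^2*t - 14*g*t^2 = g*(g + 2)*(g - 7*t)*(g + t)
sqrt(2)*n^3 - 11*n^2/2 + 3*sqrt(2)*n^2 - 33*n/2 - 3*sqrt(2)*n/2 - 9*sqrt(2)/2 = (n + 3)*(n - 3*sqrt(2))*(sqrt(2)*n + 1/2)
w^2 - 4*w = w*(w - 4)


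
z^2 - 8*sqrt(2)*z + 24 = (z - 6*sqrt(2))*(z - 2*sqrt(2))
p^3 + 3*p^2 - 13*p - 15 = (p - 3)*(p + 1)*(p + 5)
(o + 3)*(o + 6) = o^2 + 9*o + 18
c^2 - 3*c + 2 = (c - 2)*(c - 1)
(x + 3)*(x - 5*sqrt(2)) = x^2 - 5*sqrt(2)*x + 3*x - 15*sqrt(2)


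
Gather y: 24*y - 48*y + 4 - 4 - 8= -24*y - 8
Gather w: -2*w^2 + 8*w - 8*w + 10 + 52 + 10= 72 - 2*w^2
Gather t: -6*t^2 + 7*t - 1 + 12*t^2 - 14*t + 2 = 6*t^2 - 7*t + 1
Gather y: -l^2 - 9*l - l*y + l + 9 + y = -l^2 - 8*l + y*(1 - l) + 9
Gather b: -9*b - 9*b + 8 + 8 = 16 - 18*b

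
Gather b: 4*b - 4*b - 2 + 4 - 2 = 0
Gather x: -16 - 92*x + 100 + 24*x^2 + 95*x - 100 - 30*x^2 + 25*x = -6*x^2 + 28*x - 16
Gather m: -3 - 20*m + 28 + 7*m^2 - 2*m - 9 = 7*m^2 - 22*m + 16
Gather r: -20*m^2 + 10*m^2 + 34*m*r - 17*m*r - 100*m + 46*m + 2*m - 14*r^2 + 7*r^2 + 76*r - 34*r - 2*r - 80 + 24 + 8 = -10*m^2 - 52*m - 7*r^2 + r*(17*m + 40) - 48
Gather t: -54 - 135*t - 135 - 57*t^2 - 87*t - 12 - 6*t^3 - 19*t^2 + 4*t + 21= -6*t^3 - 76*t^2 - 218*t - 180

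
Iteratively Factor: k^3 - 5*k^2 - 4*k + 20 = (k + 2)*(k^2 - 7*k + 10) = (k - 2)*(k + 2)*(k - 5)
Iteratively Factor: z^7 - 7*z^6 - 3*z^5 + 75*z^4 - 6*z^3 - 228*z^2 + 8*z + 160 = (z - 2)*(z^6 - 5*z^5 - 13*z^4 + 49*z^3 + 92*z^2 - 44*z - 80) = (z - 5)*(z - 2)*(z^5 - 13*z^3 - 16*z^2 + 12*z + 16) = (z - 5)*(z - 4)*(z - 2)*(z^4 + 4*z^3 + 3*z^2 - 4*z - 4) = (z - 5)*(z - 4)*(z - 2)*(z + 2)*(z^3 + 2*z^2 - z - 2) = (z - 5)*(z - 4)*(z - 2)*(z + 2)^2*(z^2 - 1) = (z - 5)*(z - 4)*(z - 2)*(z - 1)*(z + 2)^2*(z + 1)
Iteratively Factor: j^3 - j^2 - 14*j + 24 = (j + 4)*(j^2 - 5*j + 6) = (j - 3)*(j + 4)*(j - 2)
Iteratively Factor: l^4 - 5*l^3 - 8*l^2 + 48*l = (l - 4)*(l^3 - l^2 - 12*l) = l*(l - 4)*(l^2 - l - 12) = l*(l - 4)^2*(l + 3)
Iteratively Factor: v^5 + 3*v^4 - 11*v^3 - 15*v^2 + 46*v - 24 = (v + 3)*(v^4 - 11*v^2 + 18*v - 8) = (v + 3)*(v + 4)*(v^3 - 4*v^2 + 5*v - 2) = (v - 2)*(v + 3)*(v + 4)*(v^2 - 2*v + 1) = (v - 2)*(v - 1)*(v + 3)*(v + 4)*(v - 1)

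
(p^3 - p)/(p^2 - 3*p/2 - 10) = 2*p*(1 - p^2)/(-2*p^2 + 3*p + 20)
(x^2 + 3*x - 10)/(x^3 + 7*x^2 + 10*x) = (x - 2)/(x*(x + 2))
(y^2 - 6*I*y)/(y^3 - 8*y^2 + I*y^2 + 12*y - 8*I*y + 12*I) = y*(y - 6*I)/(y^3 + y^2*(-8 + I) + 4*y*(3 - 2*I) + 12*I)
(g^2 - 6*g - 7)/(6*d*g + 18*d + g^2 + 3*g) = (g^2 - 6*g - 7)/(6*d*g + 18*d + g^2 + 3*g)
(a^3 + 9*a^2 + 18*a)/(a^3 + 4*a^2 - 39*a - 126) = a*(a + 6)/(a^2 + a - 42)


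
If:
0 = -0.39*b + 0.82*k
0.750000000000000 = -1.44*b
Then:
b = -0.52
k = -0.25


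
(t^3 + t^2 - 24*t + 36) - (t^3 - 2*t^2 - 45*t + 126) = 3*t^2 + 21*t - 90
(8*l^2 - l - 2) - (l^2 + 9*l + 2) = 7*l^2 - 10*l - 4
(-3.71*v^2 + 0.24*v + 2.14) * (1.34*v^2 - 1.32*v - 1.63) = -4.9714*v^4 + 5.2188*v^3 + 8.5981*v^2 - 3.216*v - 3.4882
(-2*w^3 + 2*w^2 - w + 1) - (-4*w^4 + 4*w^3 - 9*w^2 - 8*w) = 4*w^4 - 6*w^3 + 11*w^2 + 7*w + 1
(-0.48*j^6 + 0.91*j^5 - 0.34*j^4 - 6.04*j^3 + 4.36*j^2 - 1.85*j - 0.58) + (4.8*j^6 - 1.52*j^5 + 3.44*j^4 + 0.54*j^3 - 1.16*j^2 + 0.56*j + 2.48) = 4.32*j^6 - 0.61*j^5 + 3.1*j^4 - 5.5*j^3 + 3.2*j^2 - 1.29*j + 1.9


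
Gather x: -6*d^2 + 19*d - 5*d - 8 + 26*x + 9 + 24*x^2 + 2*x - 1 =-6*d^2 + 14*d + 24*x^2 + 28*x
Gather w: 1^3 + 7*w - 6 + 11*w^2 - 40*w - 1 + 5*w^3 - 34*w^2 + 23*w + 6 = 5*w^3 - 23*w^2 - 10*w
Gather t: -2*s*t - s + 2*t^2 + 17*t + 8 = -s + 2*t^2 + t*(17 - 2*s) + 8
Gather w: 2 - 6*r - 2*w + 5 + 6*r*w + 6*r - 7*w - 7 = w*(6*r - 9)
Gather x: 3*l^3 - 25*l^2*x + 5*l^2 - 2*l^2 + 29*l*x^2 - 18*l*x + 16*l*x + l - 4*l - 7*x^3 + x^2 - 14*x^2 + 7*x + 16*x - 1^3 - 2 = 3*l^3 + 3*l^2 - 3*l - 7*x^3 + x^2*(29*l - 13) + x*(-25*l^2 - 2*l + 23) - 3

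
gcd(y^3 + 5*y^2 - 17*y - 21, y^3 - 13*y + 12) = y - 3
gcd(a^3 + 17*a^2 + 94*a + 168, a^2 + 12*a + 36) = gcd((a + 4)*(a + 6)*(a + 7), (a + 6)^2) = a + 6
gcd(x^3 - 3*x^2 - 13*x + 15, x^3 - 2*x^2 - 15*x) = x^2 - 2*x - 15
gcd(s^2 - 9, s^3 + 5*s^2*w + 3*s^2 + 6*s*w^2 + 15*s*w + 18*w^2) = s + 3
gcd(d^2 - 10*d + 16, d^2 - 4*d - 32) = d - 8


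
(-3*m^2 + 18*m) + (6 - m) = -3*m^2 + 17*m + 6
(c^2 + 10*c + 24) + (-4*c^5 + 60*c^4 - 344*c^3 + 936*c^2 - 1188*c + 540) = -4*c^5 + 60*c^4 - 344*c^3 + 937*c^2 - 1178*c + 564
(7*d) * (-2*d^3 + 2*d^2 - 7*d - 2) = -14*d^4 + 14*d^3 - 49*d^2 - 14*d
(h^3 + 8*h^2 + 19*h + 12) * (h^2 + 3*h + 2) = h^5 + 11*h^4 + 45*h^3 + 85*h^2 + 74*h + 24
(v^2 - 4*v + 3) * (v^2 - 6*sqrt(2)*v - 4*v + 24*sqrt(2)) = v^4 - 6*sqrt(2)*v^3 - 8*v^3 + 19*v^2 + 48*sqrt(2)*v^2 - 114*sqrt(2)*v - 12*v + 72*sqrt(2)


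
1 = 1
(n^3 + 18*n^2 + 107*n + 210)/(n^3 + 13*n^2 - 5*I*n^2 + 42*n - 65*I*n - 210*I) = (n + 5)/(n - 5*I)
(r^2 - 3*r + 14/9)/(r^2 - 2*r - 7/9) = (3*r - 2)/(3*r + 1)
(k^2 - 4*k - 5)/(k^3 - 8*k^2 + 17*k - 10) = (k + 1)/(k^2 - 3*k + 2)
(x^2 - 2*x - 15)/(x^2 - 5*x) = (x + 3)/x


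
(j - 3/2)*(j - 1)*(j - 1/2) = j^3 - 3*j^2 + 11*j/4 - 3/4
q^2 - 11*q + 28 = (q - 7)*(q - 4)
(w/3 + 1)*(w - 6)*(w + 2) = w^3/3 - w^2/3 - 8*w - 12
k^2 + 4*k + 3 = (k + 1)*(k + 3)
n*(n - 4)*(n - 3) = n^3 - 7*n^2 + 12*n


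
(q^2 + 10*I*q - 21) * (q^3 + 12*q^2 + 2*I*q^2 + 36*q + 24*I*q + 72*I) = q^5 + 12*q^4 + 12*I*q^4 - 5*q^3 + 144*I*q^3 - 492*q^2 + 390*I*q^2 - 1476*q - 504*I*q - 1512*I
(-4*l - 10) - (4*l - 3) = -8*l - 7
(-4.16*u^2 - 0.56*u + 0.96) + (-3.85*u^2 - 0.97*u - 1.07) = -8.01*u^2 - 1.53*u - 0.11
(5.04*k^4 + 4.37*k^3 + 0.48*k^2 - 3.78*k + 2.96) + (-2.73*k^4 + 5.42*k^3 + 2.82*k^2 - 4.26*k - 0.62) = 2.31*k^4 + 9.79*k^3 + 3.3*k^2 - 8.04*k + 2.34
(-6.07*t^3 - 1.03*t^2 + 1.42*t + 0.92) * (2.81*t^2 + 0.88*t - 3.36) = -17.0567*t^5 - 8.2359*t^4 + 23.479*t^3 + 7.2956*t^2 - 3.9616*t - 3.0912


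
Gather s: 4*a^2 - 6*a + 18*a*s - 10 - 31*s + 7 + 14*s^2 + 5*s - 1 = 4*a^2 - 6*a + 14*s^2 + s*(18*a - 26) - 4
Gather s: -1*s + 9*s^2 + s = 9*s^2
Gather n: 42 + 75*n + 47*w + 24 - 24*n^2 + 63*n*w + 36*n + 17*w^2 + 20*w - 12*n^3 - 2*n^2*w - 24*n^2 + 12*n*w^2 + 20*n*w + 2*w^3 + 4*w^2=-12*n^3 + n^2*(-2*w - 48) + n*(12*w^2 + 83*w + 111) + 2*w^3 + 21*w^2 + 67*w + 66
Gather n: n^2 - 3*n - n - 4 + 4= n^2 - 4*n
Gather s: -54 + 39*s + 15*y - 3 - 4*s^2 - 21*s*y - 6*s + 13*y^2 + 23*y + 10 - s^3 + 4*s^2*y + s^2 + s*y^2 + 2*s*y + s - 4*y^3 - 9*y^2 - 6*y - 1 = -s^3 + s^2*(4*y - 3) + s*(y^2 - 19*y + 34) - 4*y^3 + 4*y^2 + 32*y - 48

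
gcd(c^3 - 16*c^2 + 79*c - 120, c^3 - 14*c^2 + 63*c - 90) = c^2 - 8*c + 15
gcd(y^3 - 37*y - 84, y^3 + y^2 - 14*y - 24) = y + 3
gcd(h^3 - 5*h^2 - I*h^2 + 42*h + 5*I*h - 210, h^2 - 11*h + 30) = h - 5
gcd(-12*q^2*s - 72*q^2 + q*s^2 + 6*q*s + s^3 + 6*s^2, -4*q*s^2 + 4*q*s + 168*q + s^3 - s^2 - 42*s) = s + 6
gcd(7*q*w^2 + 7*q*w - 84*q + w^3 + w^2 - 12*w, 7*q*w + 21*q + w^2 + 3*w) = 7*q + w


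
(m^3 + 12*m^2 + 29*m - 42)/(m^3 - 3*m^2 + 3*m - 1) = (m^2 + 13*m + 42)/(m^2 - 2*m + 1)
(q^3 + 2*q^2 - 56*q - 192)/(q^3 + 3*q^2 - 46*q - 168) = (q - 8)/(q - 7)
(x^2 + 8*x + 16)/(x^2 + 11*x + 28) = (x + 4)/(x + 7)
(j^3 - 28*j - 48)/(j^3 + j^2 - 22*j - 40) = (j - 6)/(j - 5)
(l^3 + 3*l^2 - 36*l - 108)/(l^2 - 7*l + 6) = (l^2 + 9*l + 18)/(l - 1)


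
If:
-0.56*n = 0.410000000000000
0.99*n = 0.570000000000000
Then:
No Solution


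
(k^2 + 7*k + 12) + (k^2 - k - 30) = 2*k^2 + 6*k - 18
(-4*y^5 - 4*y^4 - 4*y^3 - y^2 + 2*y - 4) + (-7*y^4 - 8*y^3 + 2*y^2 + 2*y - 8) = -4*y^5 - 11*y^4 - 12*y^3 + y^2 + 4*y - 12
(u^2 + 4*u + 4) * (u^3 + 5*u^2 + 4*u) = u^5 + 9*u^4 + 28*u^3 + 36*u^2 + 16*u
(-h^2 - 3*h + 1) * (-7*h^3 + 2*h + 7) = 7*h^5 + 21*h^4 - 9*h^3 - 13*h^2 - 19*h + 7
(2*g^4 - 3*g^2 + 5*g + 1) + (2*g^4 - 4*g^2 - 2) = 4*g^4 - 7*g^2 + 5*g - 1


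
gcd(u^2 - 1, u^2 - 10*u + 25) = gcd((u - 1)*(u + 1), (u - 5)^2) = 1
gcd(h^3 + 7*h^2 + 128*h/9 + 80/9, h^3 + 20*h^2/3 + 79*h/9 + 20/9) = h + 4/3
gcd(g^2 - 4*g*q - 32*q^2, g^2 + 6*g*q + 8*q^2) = g + 4*q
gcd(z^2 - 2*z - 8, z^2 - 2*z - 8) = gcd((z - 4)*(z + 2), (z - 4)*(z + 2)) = z^2 - 2*z - 8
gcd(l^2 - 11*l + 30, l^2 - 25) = l - 5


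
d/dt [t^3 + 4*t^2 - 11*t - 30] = 3*t^2 + 8*t - 11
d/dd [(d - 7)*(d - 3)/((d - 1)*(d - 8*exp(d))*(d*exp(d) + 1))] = (-(d - 7)*(d - 3)*(d - 1)*(d + 1)*(d - 8*exp(d))*exp(d) + (d - 7)*(d - 3)*(d - 1)*(d*exp(d) + 1)*(8*exp(d) - 1) - (d - 7)*(d - 3)*(d - 8*exp(d))*(d*exp(d) + 1) + 2*(d - 5)*(d - 1)*(d - 8*exp(d))*(d*exp(d) + 1))/((d - 1)^2*(d - 8*exp(d))^2*(d*exp(d) + 1)^2)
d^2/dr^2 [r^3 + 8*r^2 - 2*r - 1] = 6*r + 16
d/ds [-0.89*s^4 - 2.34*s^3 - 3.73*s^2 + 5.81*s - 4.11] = -3.56*s^3 - 7.02*s^2 - 7.46*s + 5.81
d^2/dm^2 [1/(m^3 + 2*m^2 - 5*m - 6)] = 2*(-(3*m + 2)*(m^3 + 2*m^2 - 5*m - 6) + (3*m^2 + 4*m - 5)^2)/(m^3 + 2*m^2 - 5*m - 6)^3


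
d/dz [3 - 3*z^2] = -6*z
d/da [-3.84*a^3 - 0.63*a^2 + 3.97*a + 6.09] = -11.52*a^2 - 1.26*a + 3.97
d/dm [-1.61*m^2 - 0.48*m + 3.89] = -3.22*m - 0.48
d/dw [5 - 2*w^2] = -4*w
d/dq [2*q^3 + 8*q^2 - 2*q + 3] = 6*q^2 + 16*q - 2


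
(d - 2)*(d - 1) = d^2 - 3*d + 2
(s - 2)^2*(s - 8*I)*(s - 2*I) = s^4 - 4*s^3 - 10*I*s^3 - 12*s^2 + 40*I*s^2 + 64*s - 40*I*s - 64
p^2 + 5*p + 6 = (p + 2)*(p + 3)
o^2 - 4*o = o*(o - 4)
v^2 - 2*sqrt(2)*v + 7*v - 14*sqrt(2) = (v + 7)*(v - 2*sqrt(2))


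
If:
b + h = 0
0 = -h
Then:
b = 0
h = 0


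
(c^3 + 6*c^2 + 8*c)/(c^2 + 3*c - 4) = c*(c + 2)/(c - 1)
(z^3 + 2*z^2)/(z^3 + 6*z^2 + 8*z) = z/(z + 4)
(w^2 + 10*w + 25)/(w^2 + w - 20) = (w + 5)/(w - 4)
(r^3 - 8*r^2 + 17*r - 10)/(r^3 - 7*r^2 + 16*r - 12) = (r^2 - 6*r + 5)/(r^2 - 5*r + 6)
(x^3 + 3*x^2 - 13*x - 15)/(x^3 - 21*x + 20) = (x^2 - 2*x - 3)/(x^2 - 5*x + 4)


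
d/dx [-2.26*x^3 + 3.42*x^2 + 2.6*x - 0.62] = -6.78*x^2 + 6.84*x + 2.6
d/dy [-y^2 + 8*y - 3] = 8 - 2*y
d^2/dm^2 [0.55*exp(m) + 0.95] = 0.55*exp(m)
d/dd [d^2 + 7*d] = 2*d + 7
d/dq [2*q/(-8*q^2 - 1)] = 2*(8*q^2 - 1)/(8*q^2 + 1)^2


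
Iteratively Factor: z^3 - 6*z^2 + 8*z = (z - 2)*(z^2 - 4*z) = z*(z - 2)*(z - 4)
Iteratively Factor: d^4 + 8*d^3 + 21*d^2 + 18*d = (d + 3)*(d^3 + 5*d^2 + 6*d) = d*(d + 3)*(d^2 + 5*d + 6) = d*(d + 2)*(d + 3)*(d + 3)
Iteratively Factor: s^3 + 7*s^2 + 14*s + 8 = (s + 4)*(s^2 + 3*s + 2) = (s + 1)*(s + 4)*(s + 2)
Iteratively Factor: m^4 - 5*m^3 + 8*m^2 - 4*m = (m)*(m^3 - 5*m^2 + 8*m - 4) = m*(m - 2)*(m^2 - 3*m + 2) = m*(m - 2)*(m - 1)*(m - 2)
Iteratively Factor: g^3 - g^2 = (g)*(g^2 - g) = g*(g - 1)*(g)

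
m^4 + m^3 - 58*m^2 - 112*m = m*(m - 8)*(m + 2)*(m + 7)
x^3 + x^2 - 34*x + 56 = (x - 4)*(x - 2)*(x + 7)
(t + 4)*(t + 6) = t^2 + 10*t + 24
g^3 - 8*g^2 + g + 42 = (g - 7)*(g - 3)*(g + 2)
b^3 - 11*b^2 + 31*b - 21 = (b - 7)*(b - 3)*(b - 1)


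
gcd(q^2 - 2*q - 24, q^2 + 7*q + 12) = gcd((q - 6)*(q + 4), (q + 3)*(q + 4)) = q + 4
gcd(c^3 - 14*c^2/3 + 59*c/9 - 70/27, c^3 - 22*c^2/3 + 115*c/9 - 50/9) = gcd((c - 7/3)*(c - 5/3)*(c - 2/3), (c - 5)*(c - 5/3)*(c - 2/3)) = c^2 - 7*c/3 + 10/9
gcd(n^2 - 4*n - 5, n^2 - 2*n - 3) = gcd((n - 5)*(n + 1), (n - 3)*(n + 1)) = n + 1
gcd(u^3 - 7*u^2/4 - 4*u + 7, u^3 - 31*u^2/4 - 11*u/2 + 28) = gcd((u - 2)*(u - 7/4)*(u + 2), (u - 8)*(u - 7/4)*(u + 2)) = u^2 + u/4 - 7/2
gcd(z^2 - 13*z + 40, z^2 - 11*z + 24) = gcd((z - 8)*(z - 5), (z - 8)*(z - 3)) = z - 8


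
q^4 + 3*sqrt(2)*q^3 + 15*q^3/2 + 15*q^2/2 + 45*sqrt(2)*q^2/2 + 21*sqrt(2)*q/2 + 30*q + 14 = (q + 7)*(q + 2*sqrt(2))*(sqrt(2)*q/2 + 1)*(sqrt(2)*q + sqrt(2)/2)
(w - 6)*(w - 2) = w^2 - 8*w + 12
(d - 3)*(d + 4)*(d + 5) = d^3 + 6*d^2 - 7*d - 60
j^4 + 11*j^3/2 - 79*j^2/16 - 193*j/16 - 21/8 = (j - 7/4)*(j + 1/4)*(j + 1)*(j + 6)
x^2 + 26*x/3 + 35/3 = (x + 5/3)*(x + 7)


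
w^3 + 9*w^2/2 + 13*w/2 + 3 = (w + 1)*(w + 3/2)*(w + 2)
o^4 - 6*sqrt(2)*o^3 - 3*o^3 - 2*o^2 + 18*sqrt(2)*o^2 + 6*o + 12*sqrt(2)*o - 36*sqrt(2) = (o - 3)*(o - 6*sqrt(2))*(o - sqrt(2))*(o + sqrt(2))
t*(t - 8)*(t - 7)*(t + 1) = t^4 - 14*t^3 + 41*t^2 + 56*t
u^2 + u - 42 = (u - 6)*(u + 7)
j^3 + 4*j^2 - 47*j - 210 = (j - 7)*(j + 5)*(j + 6)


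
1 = 1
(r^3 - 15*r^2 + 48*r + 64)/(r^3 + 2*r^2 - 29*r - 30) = (r^2 - 16*r + 64)/(r^2 + r - 30)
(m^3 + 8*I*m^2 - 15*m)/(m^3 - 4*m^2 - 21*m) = (-m^2 - 8*I*m + 15)/(-m^2 + 4*m + 21)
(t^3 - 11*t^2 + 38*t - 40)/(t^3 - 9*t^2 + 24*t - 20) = (t - 4)/(t - 2)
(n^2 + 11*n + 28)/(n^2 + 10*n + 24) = (n + 7)/(n + 6)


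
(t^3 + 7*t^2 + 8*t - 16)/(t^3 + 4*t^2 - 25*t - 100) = (t^2 + 3*t - 4)/(t^2 - 25)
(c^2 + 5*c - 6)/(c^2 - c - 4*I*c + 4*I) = (c + 6)/(c - 4*I)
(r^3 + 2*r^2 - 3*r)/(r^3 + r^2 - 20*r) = (r^2 + 2*r - 3)/(r^2 + r - 20)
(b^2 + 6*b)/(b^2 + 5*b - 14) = b*(b + 6)/(b^2 + 5*b - 14)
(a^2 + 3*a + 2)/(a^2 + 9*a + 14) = (a + 1)/(a + 7)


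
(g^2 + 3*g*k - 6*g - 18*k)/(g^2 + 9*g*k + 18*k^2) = (g - 6)/(g + 6*k)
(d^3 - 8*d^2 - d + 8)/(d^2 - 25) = (d^3 - 8*d^2 - d + 8)/(d^2 - 25)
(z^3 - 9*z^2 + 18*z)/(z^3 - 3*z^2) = (z - 6)/z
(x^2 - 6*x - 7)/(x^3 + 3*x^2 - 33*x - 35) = (x - 7)/(x^2 + 2*x - 35)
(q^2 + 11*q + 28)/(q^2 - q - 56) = (q + 4)/(q - 8)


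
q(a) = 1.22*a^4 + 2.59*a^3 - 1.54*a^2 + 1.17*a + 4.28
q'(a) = 4.88*a^3 + 7.77*a^2 - 3.08*a + 1.17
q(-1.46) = -3.23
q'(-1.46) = 7.04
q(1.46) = 16.31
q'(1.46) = 28.42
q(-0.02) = 4.26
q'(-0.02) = 1.23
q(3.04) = 170.57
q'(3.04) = 200.72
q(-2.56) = 0.14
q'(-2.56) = -21.90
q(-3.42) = 45.56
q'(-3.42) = -92.62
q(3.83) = 394.20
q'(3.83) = 377.52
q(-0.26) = 3.83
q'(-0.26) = 2.41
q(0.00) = 4.28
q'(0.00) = 1.17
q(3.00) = 162.68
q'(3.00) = 193.62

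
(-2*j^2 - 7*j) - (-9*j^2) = 7*j^2 - 7*j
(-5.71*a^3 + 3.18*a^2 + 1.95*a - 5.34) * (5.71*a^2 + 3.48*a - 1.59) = -32.6041*a^5 - 1.713*a^4 + 31.2798*a^3 - 28.7616*a^2 - 21.6837*a + 8.4906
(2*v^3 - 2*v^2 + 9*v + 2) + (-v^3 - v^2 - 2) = v^3 - 3*v^2 + 9*v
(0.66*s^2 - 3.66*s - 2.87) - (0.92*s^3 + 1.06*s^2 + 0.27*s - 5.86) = -0.92*s^3 - 0.4*s^2 - 3.93*s + 2.99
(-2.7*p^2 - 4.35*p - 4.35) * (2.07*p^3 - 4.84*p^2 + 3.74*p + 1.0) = -5.589*p^5 + 4.0635*p^4 + 1.9515*p^3 + 2.085*p^2 - 20.619*p - 4.35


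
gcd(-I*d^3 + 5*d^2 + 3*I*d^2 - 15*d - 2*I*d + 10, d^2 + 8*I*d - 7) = 1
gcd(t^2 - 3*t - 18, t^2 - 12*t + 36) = t - 6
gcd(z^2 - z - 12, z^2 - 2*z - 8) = z - 4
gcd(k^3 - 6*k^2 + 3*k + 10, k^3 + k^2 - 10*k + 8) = k - 2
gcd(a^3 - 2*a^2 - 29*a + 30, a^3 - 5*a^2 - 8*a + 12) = a^2 - 7*a + 6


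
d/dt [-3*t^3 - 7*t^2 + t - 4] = -9*t^2 - 14*t + 1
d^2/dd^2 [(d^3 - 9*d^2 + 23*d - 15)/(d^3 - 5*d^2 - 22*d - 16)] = 2*(-4*d^6 + 135*d^5 - 933*d^4 + 2067*d^3 + 5289*d^2 - 10422*d - 16460)/(d^9 - 15*d^8 + 9*d^7 + 487*d^6 + 282*d^5 - 6348*d^4 - 20440*d^3 - 27072*d^2 - 16896*d - 4096)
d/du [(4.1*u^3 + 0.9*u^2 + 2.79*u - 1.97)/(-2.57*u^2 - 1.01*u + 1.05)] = (-10.537*u^4 - 8.282*u^3 + 19.1763*u^2 - 8.2358*u + 0.9398)/(6.6049*u^4 + 5.1914*u^3 - 4.3769*u^2 - 2.121*u + 1.1025)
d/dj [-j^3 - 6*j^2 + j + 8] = -3*j^2 - 12*j + 1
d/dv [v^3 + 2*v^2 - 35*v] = 3*v^2 + 4*v - 35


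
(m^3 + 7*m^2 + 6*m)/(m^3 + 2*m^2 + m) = (m + 6)/(m + 1)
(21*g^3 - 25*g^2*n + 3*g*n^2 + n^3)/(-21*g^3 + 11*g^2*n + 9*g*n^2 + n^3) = (-3*g + n)/(3*g + n)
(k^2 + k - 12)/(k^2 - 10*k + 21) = (k + 4)/(k - 7)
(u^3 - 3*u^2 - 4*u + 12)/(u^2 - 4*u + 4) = (u^2 - u - 6)/(u - 2)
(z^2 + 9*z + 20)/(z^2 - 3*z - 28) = (z + 5)/(z - 7)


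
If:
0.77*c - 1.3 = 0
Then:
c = 1.69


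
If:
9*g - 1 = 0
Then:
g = 1/9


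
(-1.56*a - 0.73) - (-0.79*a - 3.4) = 2.67 - 0.77*a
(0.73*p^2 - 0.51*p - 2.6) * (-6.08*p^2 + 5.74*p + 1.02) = -4.4384*p^4 + 7.291*p^3 + 13.6252*p^2 - 15.4442*p - 2.652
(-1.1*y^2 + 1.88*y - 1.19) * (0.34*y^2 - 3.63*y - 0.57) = -0.374*y^4 + 4.6322*y^3 - 6.602*y^2 + 3.2481*y + 0.6783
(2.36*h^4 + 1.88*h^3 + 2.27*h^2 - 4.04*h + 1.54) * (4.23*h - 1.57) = 9.9828*h^5 + 4.2472*h^4 + 6.6505*h^3 - 20.6531*h^2 + 12.857*h - 2.4178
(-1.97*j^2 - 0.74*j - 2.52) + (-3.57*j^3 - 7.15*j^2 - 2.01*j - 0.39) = -3.57*j^3 - 9.12*j^2 - 2.75*j - 2.91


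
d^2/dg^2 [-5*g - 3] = 0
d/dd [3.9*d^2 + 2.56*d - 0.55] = 7.8*d + 2.56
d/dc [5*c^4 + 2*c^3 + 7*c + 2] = 20*c^3 + 6*c^2 + 7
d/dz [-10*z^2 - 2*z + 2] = -20*z - 2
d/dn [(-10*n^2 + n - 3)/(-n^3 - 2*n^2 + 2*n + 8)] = (-10*n^4 + 2*n^3 - 27*n^2 - 172*n + 14)/(n^6 + 4*n^5 - 24*n^3 - 28*n^2 + 32*n + 64)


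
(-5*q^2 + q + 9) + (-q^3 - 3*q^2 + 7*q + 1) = -q^3 - 8*q^2 + 8*q + 10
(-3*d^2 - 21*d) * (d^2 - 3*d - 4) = -3*d^4 - 12*d^3 + 75*d^2 + 84*d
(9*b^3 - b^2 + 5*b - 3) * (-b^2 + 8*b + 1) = -9*b^5 + 73*b^4 - 4*b^3 + 42*b^2 - 19*b - 3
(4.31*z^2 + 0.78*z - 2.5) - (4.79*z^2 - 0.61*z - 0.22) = -0.48*z^2 + 1.39*z - 2.28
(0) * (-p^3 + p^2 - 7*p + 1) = 0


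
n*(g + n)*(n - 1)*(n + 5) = g*n^3 + 4*g*n^2 - 5*g*n + n^4 + 4*n^3 - 5*n^2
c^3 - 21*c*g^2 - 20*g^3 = (c - 5*g)*(c + g)*(c + 4*g)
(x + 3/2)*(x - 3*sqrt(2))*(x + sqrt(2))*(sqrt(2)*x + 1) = sqrt(2)*x^4 - 3*x^3 + 3*sqrt(2)*x^3/2 - 8*sqrt(2)*x^2 - 9*x^2/2 - 12*sqrt(2)*x - 6*x - 9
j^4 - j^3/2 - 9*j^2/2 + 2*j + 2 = (j - 2)*(j - 1)*(j + 1/2)*(j + 2)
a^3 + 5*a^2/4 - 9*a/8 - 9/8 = (a - 1)*(a + 3/4)*(a + 3/2)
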